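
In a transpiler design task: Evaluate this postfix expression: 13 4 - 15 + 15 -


Processing tokens left to right:
Push 13, Push 4
Pop 13 and 4, compute 13 - 4 = 9, push 9
Push 15
Pop 9 and 15, compute 9 + 15 = 24, push 24
Push 15
Pop 24 and 15, compute 24 - 15 = 9, push 9
Stack result: 9

9


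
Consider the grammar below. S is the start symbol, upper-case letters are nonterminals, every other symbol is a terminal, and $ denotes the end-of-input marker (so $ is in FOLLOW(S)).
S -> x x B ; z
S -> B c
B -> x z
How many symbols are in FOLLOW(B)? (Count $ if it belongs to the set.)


S is the start symbol and does not occur in any rule body, so FOLLOW(S) = {$}.
Examining every occurrence of B in a rule body:
  S -> x x B ; z : B is followed by terminal ';' -> add ';'
  S -> B c : B is followed by terminal 'c' -> add 'c'
  B -> x z : B does not occur in the body -> contributes nothing
FOLLOW(B) = {;, c}
Count: 2

2


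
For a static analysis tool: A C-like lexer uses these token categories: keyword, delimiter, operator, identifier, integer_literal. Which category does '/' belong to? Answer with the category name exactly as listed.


Token: '/'
Checking categories:
  identifier: no
  integer_literal: no
  operator: YES
  keyword: no
  delimiter: no
Category: operator

operator


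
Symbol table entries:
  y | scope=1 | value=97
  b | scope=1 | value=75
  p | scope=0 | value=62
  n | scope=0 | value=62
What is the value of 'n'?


Searching symbol table for 'n':
  y | scope=1 | value=97
  b | scope=1 | value=75
  p | scope=0 | value=62
  n | scope=0 | value=62 <- MATCH
Found 'n' at scope 0 with value 62

62


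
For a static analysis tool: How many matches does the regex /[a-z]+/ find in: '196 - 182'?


Pattern: /[a-z]+/ (identifiers)
Input: '196 - 182'
Scanning for matches:
Total matches: 0

0


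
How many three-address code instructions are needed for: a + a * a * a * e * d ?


Expression: a + a * a * a * e * d
Generating three-address code (respecting * over +/- precedence):
  Instruction 1: t1 = a * a
  Instruction 2: t2 = t1 * a
  Instruction 3: t3 = t2 * e
  Instruction 4: t4 = t3 * d
  Instruction 5: t5 = a + t4
Total instructions: 5

5


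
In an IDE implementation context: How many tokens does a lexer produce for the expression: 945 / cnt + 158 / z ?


Scanning '945 / cnt + 158 / z'
Token 1: '945' -> integer_literal
Token 2: '/' -> operator
Token 3: 'cnt' -> identifier
Token 4: '+' -> operator
Token 5: '158' -> integer_literal
Token 6: '/' -> operator
Token 7: 'z' -> identifier
Total tokens: 7

7


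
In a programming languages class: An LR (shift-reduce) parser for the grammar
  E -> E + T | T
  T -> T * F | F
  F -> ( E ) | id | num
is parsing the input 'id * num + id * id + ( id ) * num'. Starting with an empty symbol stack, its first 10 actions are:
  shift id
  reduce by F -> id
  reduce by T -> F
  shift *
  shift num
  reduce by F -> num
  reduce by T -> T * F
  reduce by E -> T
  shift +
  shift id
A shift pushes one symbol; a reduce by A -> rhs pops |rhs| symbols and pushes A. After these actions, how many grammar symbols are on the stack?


Tracking the symbol stack through each action:
  Action 1: shift 'id' : push -> stack = [id] (size 1)
  Action 2: reduce by F -> id : pop 1, push F -> stack = [F] (size 1)
  Action 3: reduce by T -> F : pop 1, push T -> stack = [T] (size 1)
  Action 4: shift '*' : push -> stack = [T, *] (size 2)
  Action 5: shift 'num' : push -> stack = [T, *, num] (size 3)
  Action 6: reduce by F -> num : pop 1, push F -> stack = [T, *, F] (size 3)
  Action 7: reduce by T -> T * F : pop 3, push T -> stack = [T] (size 1)
  Action 8: reduce by E -> T : pop 1, push E -> stack = [E] (size 1)
  Action 9: shift '+' : push -> stack = [E, +] (size 2)
  Action 10: shift 'id' : push -> stack = [E, +, id] (size 3)
Final stack size: 3

3


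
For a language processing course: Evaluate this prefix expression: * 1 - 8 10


Parsing prefix expression: * 1 - 8 10
Step 1: Innermost operation '- 8 10'
  8 - 10 = -2
Step 2: Outer operation '* 1 [-2]'
  1 * -2 = -2

-2


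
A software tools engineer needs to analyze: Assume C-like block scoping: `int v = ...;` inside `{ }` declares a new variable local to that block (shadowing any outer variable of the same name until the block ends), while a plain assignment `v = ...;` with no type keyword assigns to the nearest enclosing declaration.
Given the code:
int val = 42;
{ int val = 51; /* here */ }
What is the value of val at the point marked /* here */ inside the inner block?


Analyzing scoping rules:
Outer scope: declares val = 42
Inner block: 'int val = 51;' declares a NEW val that shadows the outer one
Inside the block the inner declaration is in scope -> 51
Result: 51

51


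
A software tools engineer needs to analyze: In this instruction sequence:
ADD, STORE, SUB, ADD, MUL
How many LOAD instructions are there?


Scanning instruction sequence for LOAD:
  Position 1: ADD
  Position 2: STORE
  Position 3: SUB
  Position 4: ADD
  Position 5: MUL
Matches at positions: []
Total LOAD count: 0

0


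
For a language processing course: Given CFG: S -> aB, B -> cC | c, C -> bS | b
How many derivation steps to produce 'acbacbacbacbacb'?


Grammar: S -> aB, B -> cC | c, C -> bS | b
Deriving 'acbacbacbacbacb':
Step 1: S -> aB => aB
Step 2: B -> cC => acC
Step 3: C -> bS => acbS
Step 4: S -> aB => acbaB
Step 5: B -> cC => acbacC
Step 6: C -> bS => acbacbS
Step 7: S -> aB => acbacbaB
Step 8: B -> cC => acbacbacC
Step 9: C -> bS => acbacbacbS
Step 10: S -> aB => acbacbacbaB
Step 11: B -> cC => acbacbacbacC
Step 12: C -> bS => acbacbacbacbS
Step 13: S -> aB => acbacbacbacbaB
Step 14: B -> cC => acbacbacbacbacC
Step 15: C -> b => acbacbacbacbacb
Total derivation steps: 15

15


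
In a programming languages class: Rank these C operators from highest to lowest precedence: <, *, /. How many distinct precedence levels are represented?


Looking up precedence for each operator:
  < -> precedence 4
  * -> precedence 6
  / -> precedence 6
Sorted highest to lowest: *, /, <
Distinct precedence values: [6, 4]
Number of distinct levels: 2

2


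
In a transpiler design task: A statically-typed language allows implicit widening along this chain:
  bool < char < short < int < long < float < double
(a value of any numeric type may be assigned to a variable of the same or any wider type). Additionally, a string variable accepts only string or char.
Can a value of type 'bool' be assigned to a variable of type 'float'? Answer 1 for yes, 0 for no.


Target variable type: float
Source value type: bool
Numeric ranks: bool=0, float=5
Widening allowed iff rank(source) <= rank(target): 0 <= 5? Yes
Result: 1

1


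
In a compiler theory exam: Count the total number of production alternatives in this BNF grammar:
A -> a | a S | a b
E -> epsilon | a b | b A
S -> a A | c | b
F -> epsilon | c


Counting alternatives per rule:
  A: 3 alternative(s)
  E: 3 alternative(s)
  S: 3 alternative(s)
  F: 2 alternative(s)
Sum: 3 + 3 + 3 + 2 = 11

11


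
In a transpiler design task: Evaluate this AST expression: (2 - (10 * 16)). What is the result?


Expression: (2 - (10 * 16))
Evaluating step by step:
  10 * 16 = 160
  2 - 160 = -158
Result: -158

-158


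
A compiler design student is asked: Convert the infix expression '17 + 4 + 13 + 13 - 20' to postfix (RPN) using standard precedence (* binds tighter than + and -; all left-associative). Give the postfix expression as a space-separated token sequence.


Applying the shunting-yard algorithm:
  Operand 17 -> output
  Push '+' onto operator stack -> op-stack: [+]
  Operand 4 -> output
  See '+' (prec 1); top '+' (prec 1) >= it -> pop '+' to output
  Push '+' onto operator stack -> op-stack: [+]
  Operand 13 -> output
  See '+' (prec 1); top '+' (prec 1) >= it -> pop '+' to output
  Push '+' onto operator stack -> op-stack: [+]
  Operand 13 -> output
  See '-' (prec 1); top '+' (prec 1) >= it -> pop '+' to output
  Push '-' onto operator stack -> op-stack: [-]
  Operand 20 -> output
  End of input: pop '-' to output
Postfix result: 17 4 + 13 + 13 + 20 -

17 4 + 13 + 13 + 20 -


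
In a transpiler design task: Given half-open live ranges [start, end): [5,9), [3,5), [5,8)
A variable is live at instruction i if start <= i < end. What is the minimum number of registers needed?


Live ranges:
  Var0: [5, 9)
  Var1: [3, 5)
  Var2: [5, 8)
Sweep-line events (position, delta, active):
  pos=3 start -> active=1
  pos=5 end -> active=0
  pos=5 start -> active=1
  pos=5 start -> active=2
  pos=8 end -> active=1
  pos=9 end -> active=0
Maximum simultaneous active: 2
Minimum registers needed: 2

2


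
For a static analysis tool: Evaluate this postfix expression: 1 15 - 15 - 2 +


Processing tokens left to right:
Push 1, Push 15
Pop 1 and 15, compute 1 - 15 = -14, push -14
Push 15
Pop -14 and 15, compute -14 - 15 = -29, push -29
Push 2
Pop -29 and 2, compute -29 + 2 = -27, push -27
Stack result: -27

-27


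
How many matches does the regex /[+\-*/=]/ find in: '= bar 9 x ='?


Pattern: /[+\-*/=]/ (operators)
Input: '= bar 9 x ='
Scanning for matches:
  Match 1: '='
  Match 2: '='
Total matches: 2

2


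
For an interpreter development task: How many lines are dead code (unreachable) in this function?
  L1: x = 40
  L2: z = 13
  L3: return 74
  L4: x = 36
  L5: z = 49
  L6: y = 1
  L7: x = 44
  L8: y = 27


Analyzing control flow:
  L1: reachable (before return)
  L2: reachable (before return)
  L3: reachable (return statement)
  L4: DEAD (after return at L3)
  L5: DEAD (after return at L3)
  L6: DEAD (after return at L3)
  L7: DEAD (after return at L3)
  L8: DEAD (after return at L3)
Return at L3, total lines = 8
Dead lines: L4 through L8
Count: 5

5


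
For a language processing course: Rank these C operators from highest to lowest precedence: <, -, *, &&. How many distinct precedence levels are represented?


Looking up precedence for each operator:
  < -> precedence 4
  - -> precedence 5
  * -> precedence 6
  && -> precedence 2
Sorted highest to lowest: *, -, <, &&
Distinct precedence values: [6, 5, 4, 2]
Number of distinct levels: 4

4


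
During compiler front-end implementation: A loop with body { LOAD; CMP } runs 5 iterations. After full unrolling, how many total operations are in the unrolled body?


Loop body operations: LOAD, CMP (2 ops per iteration)
Unrolling 5 iterations:
  Iteration 1: LOAD, CMP (2 ops)
  Iteration 2: LOAD, CMP (2 ops)
  Iteration 3: LOAD, CMP (2 ops)
  Iteration 4: LOAD, CMP (2 ops)
  Iteration 5: LOAD, CMP (2 ops)
Total: 5 iterations * 2 ops/iter = 10 operations

10


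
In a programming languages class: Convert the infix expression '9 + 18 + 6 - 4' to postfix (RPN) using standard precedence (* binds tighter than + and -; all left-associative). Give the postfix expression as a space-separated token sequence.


Applying the shunting-yard algorithm:
  Operand 9 -> output
  Push '+' onto operator stack -> op-stack: [+]
  Operand 18 -> output
  See '+' (prec 1); top '+' (prec 1) >= it -> pop '+' to output
  Push '+' onto operator stack -> op-stack: [+]
  Operand 6 -> output
  See '-' (prec 1); top '+' (prec 1) >= it -> pop '+' to output
  Push '-' onto operator stack -> op-stack: [-]
  Operand 4 -> output
  End of input: pop '-' to output
Postfix result: 9 18 + 6 + 4 -

9 18 + 6 + 4 -


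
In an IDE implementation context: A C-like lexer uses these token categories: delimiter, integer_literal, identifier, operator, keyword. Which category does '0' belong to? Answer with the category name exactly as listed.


Token: '0'
Checking categories:
  identifier: no
  integer_literal: YES
  operator: no
  keyword: no
  delimiter: no
Category: integer_literal

integer_literal


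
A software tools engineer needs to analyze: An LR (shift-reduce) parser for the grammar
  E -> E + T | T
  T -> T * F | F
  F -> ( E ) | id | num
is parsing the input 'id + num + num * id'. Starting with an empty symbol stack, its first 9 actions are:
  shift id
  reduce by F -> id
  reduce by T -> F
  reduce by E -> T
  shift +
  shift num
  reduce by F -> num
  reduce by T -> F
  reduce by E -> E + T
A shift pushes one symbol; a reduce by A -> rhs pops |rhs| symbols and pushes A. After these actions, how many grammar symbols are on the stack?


Tracking the symbol stack through each action:
  Action 1: shift 'id' : push -> stack = [id] (size 1)
  Action 2: reduce by F -> id : pop 1, push F -> stack = [F] (size 1)
  Action 3: reduce by T -> F : pop 1, push T -> stack = [T] (size 1)
  Action 4: reduce by E -> T : pop 1, push E -> stack = [E] (size 1)
  Action 5: shift '+' : push -> stack = [E, +] (size 2)
  Action 6: shift 'num' : push -> stack = [E, +, num] (size 3)
  Action 7: reduce by F -> num : pop 1, push F -> stack = [E, +, F] (size 3)
  Action 8: reduce by T -> F : pop 1, push T -> stack = [E, +, T] (size 3)
  Action 9: reduce by E -> E + T : pop 3, push E -> stack = [E] (size 1)
Final stack size: 1

1


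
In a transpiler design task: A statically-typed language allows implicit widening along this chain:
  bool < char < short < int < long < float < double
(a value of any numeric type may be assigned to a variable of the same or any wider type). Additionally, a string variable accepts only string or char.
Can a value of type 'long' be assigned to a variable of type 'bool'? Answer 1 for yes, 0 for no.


Target variable type: bool
Source value type: long
Numeric ranks: long=4, bool=0
Widening allowed iff rank(source) <= rank(target): 4 <= 0? No
Result: 0

0


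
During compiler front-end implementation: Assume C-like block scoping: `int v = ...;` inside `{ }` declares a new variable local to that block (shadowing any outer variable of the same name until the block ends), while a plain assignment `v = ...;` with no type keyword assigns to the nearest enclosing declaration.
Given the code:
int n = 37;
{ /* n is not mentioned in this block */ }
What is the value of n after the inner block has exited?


Analyzing scoping rules:
Outer scope: declares n = 37
Inner block: n is neither redeclared nor assigned -> unchanged
After the block -> 37
Result: 37

37


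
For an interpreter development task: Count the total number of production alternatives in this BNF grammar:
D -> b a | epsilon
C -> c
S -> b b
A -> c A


Counting alternatives per rule:
  D: 2 alternative(s)
  C: 1 alternative(s)
  S: 1 alternative(s)
  A: 1 alternative(s)
Sum: 2 + 1 + 1 + 1 = 5

5


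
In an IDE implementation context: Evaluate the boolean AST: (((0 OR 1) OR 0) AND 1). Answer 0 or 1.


Step 1: Evaluate inner node
  0 OR 1 = 1
Step 2: Evaluate next node
  1 OR 0 = 1
Step 3: Evaluate root node
  1 AND 1 = 1

1


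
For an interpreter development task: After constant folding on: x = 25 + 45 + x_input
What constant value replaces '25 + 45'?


Identifying constant sub-expression:
  Original: x = 25 + 45 + x_input
  25 and 45 are both compile-time constants
  Evaluating: 25 + 45 = 70
  After folding: x = 70 + x_input

70


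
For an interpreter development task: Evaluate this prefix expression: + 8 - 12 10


Parsing prefix expression: + 8 - 12 10
Step 1: Innermost operation '- 12 10'
  12 - 10 = 2
Step 2: Outer operation '+ 8 [2]'
  8 + 2 = 10

10


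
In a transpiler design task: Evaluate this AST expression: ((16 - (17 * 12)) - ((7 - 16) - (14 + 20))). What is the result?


Expression: ((16 - (17 * 12)) - ((7 - 16) - (14 + 20)))
Evaluating step by step:
  17 * 12 = 204
  16 - 204 = -188
  7 - 16 = -9
  14 + 20 = 34
  -9 - 34 = -43
  -188 - -43 = -145
Result: -145

-145


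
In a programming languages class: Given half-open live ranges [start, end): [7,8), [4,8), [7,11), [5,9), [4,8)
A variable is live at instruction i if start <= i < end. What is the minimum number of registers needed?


Live ranges:
  Var0: [7, 8)
  Var1: [4, 8)
  Var2: [7, 11)
  Var3: [5, 9)
  Var4: [4, 8)
Sweep-line events (position, delta, active):
  pos=4 start -> active=1
  pos=4 start -> active=2
  pos=5 start -> active=3
  pos=7 start -> active=4
  pos=7 start -> active=5
  pos=8 end -> active=4
  pos=8 end -> active=3
  pos=8 end -> active=2
  pos=9 end -> active=1
  pos=11 end -> active=0
Maximum simultaneous active: 5
Minimum registers needed: 5

5


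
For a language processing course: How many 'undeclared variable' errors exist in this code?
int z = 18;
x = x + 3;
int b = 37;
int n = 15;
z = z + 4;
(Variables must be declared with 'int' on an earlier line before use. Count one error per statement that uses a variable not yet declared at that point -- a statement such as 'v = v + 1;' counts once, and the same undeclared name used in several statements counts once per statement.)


Scanning code line by line:
  Line 1: declare 'z' -> declared = ['z']
  Line 2: use 'x' -> ERROR (undeclared)
  Line 3: declare 'b' -> declared = ['b', 'z']
  Line 4: declare 'n' -> declared = ['b', 'n', 'z']
  Line 5: use 'z' -> OK (declared)
Total undeclared variable errors: 1

1


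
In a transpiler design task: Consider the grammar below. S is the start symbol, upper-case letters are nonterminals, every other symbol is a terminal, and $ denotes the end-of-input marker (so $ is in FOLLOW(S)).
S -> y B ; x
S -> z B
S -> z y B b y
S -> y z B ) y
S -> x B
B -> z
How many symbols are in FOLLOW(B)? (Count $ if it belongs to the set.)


S is the start symbol and does not occur in any rule body, so FOLLOW(S) = {$}.
Examining every occurrence of B in a rule body:
  S -> y B ; x : B is followed by terminal ';' -> add ';'
  S -> z B : B is at the right end -> add FOLLOW(S) = {$}
  S -> z y B b y : B is followed by terminal 'b' -> add 'b'
  S -> y z B ) y : B is followed by terminal ')' -> add ')'
  S -> x B : B is at the right end -> add FOLLOW(S) = {$} (already in the set)
  B -> z : B does not occur in the body -> contributes nothing
FOLLOW(B) = {), ;, b, $}
Count: 4

4


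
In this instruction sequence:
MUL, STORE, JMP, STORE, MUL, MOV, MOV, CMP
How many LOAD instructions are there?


Scanning instruction sequence for LOAD:
  Position 1: MUL
  Position 2: STORE
  Position 3: JMP
  Position 4: STORE
  Position 5: MUL
  Position 6: MOV
  Position 7: MOV
  Position 8: CMP
Matches at positions: []
Total LOAD count: 0

0


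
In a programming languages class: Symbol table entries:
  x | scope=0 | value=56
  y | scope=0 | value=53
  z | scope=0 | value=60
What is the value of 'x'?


Searching symbol table for 'x':
  x | scope=0 | value=56 <- MATCH
  y | scope=0 | value=53
  z | scope=0 | value=60
Found 'x' at scope 0 with value 56

56


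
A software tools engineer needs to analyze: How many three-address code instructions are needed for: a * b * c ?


Expression: a * b * c
Generating three-address code (respecting * over +/- precedence):
  Instruction 1: t1 = a * b
  Instruction 2: t2 = t1 * c
Total instructions: 2

2


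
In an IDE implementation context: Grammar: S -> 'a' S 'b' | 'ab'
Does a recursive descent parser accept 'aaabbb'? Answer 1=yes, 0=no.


Grammar accepts strings of the form a^n b^n (n >= 1)
Word: 'aaabbb'
Counting: 3 a's and 3 b's
Check: 3 == 3? Yes
Derivation (S -> aSb applied 2 time(s), then S -> ab): S => aSb => aaSbb => aaabbb
Accepted

1


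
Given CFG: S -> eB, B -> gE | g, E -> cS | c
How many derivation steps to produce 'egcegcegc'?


Grammar: S -> eB, B -> gE | g, E -> cS | c
Deriving 'egcegcegc':
Step 1: S -> eB => eB
Step 2: B -> gE => egE
Step 3: E -> cS => egcS
Step 4: S -> eB => egceB
Step 5: B -> gE => egcegE
Step 6: E -> cS => egcegcS
Step 7: S -> eB => egcegceB
Step 8: B -> gE => egcegcegE
Step 9: E -> c => egcegcegc
Total derivation steps: 9

9


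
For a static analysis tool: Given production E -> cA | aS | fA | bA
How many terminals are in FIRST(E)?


Production: E -> cA | aS | fA | bA
Examining each alternative for leading terminals:
  E -> cA : first terminal = 'c'
  E -> aS : first terminal = 'a'
  E -> fA : first terminal = 'f'
  E -> bA : first terminal = 'b'
FIRST(E) = {a, b, c, f}
Count: 4

4


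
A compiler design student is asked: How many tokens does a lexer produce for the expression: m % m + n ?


Scanning 'm % m + n'
Token 1: 'm' -> identifier
Token 2: '%' -> operator
Token 3: 'm' -> identifier
Token 4: '+' -> operator
Token 5: 'n' -> identifier
Total tokens: 5

5


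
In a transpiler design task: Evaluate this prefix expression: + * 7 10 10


Parsing prefix expression: + * 7 10 10
Step 1: Innermost operation '* 7 10'
  7 * 10 = 70
Step 2: Outer operation '+ [70] 10'
  70 + 10 = 80

80


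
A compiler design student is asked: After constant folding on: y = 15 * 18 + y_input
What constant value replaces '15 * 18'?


Identifying constant sub-expression:
  Original: y = 15 * 18 + y_input
  15 and 18 are both compile-time constants
  Evaluating: 15 * 18 = 270
  After folding: y = 270 + y_input

270


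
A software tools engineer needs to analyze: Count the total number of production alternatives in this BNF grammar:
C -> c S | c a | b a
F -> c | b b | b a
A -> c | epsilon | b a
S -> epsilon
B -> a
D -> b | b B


Counting alternatives per rule:
  C: 3 alternative(s)
  F: 3 alternative(s)
  A: 3 alternative(s)
  S: 1 alternative(s)
  B: 1 alternative(s)
  D: 2 alternative(s)
Sum: 3 + 3 + 3 + 1 + 1 + 2 = 13

13


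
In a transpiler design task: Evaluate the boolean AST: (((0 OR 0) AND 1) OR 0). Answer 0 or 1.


Step 1: Evaluate inner node
  0 OR 0 = 0
Step 2: Evaluate next node
  0 AND 1 = 0
Step 3: Evaluate root node
  0 OR 0 = 0

0


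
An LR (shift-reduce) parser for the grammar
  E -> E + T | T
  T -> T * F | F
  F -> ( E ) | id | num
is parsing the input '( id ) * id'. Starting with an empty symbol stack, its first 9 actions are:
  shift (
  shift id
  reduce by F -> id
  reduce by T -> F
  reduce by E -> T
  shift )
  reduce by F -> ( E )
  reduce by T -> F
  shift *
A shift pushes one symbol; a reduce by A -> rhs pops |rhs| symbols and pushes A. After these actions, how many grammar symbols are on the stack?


Tracking the symbol stack through each action:
  Action 1: shift '(' : push -> stack = [(] (size 1)
  Action 2: shift 'id' : push -> stack = [(, id] (size 2)
  Action 3: reduce by F -> id : pop 1, push F -> stack = [(, F] (size 2)
  Action 4: reduce by T -> F : pop 1, push T -> stack = [(, T] (size 2)
  Action 5: reduce by E -> T : pop 1, push E -> stack = [(, E] (size 2)
  Action 6: shift ')' : push -> stack = [(, E, )] (size 3)
  Action 7: reduce by F -> ( E ) : pop 3, push F -> stack = [F] (size 1)
  Action 8: reduce by T -> F : pop 1, push T -> stack = [T] (size 1)
  Action 9: shift '*' : push -> stack = [T, *] (size 2)
Final stack size: 2

2


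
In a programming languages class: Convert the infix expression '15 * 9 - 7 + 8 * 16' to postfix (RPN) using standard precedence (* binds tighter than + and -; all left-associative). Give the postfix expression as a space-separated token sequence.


Applying the shunting-yard algorithm:
  Operand 15 -> output
  Push '*' onto operator stack -> op-stack: [*]
  Operand 9 -> output
  See '-' (prec 1); top '*' (prec 2) >= it -> pop '*' to output
  Push '-' onto operator stack -> op-stack: [-]
  Operand 7 -> output
  See '+' (prec 1); top '-' (prec 1) >= it -> pop '-' to output
  Push '+' onto operator stack -> op-stack: [+]
  Operand 8 -> output
  Push '*' onto operator stack -> op-stack: [+, *]
  Operand 16 -> output
  End of input: pop '*' to output
  End of input: pop '+' to output
Postfix result: 15 9 * 7 - 8 16 * +

15 9 * 7 - 8 16 * +


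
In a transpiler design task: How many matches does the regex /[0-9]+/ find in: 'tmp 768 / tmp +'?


Pattern: /[0-9]+/ (int literals)
Input: 'tmp 768 / tmp +'
Scanning for matches:
  Match 1: '768'
Total matches: 1

1


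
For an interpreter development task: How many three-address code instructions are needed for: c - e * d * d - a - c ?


Expression: c - e * d * d - a - c
Generating three-address code (respecting * over +/- precedence):
  Instruction 1: t1 = e * d
  Instruction 2: t2 = t1 * d
  Instruction 3: t3 = c - t2
  Instruction 4: t4 = t3 - a
  Instruction 5: t5 = t4 - c
Total instructions: 5

5


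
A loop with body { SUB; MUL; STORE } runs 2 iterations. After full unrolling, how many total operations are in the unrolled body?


Loop body operations: SUB, MUL, STORE (3 ops per iteration)
Unrolling 2 iterations:
  Iteration 1: SUB, MUL, STORE (3 ops)
  Iteration 2: SUB, MUL, STORE (3 ops)
Total: 2 iterations * 3 ops/iter = 6 operations

6


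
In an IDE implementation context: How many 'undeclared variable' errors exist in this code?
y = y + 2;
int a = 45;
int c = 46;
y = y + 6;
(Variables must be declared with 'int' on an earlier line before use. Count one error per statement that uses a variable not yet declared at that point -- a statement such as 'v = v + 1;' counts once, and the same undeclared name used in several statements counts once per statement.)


Scanning code line by line:
  Line 1: use 'y' -> ERROR (undeclared)
  Line 2: declare 'a' -> declared = ['a']
  Line 3: declare 'c' -> declared = ['a', 'c']
  Line 4: use 'y' -> ERROR (undeclared)
Total undeclared variable errors: 2

2


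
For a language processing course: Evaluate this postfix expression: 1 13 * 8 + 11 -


Processing tokens left to right:
Push 1, Push 13
Pop 1 and 13, compute 1 * 13 = 13, push 13
Push 8
Pop 13 and 8, compute 13 + 8 = 21, push 21
Push 11
Pop 21 and 11, compute 21 - 11 = 10, push 10
Stack result: 10

10


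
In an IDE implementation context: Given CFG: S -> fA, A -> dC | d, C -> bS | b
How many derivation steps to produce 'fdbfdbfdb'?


Grammar: S -> fA, A -> dC | d, C -> bS | b
Deriving 'fdbfdbfdb':
Step 1: S -> fA => fA
Step 2: A -> dC => fdC
Step 3: C -> bS => fdbS
Step 4: S -> fA => fdbfA
Step 5: A -> dC => fdbfdC
Step 6: C -> bS => fdbfdbS
Step 7: S -> fA => fdbfdbfA
Step 8: A -> dC => fdbfdbfdC
Step 9: C -> b => fdbfdbfdb
Total derivation steps: 9

9


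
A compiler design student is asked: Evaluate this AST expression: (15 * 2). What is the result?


Expression: (15 * 2)
Evaluating step by step:
  15 * 2 = 30
Result: 30

30


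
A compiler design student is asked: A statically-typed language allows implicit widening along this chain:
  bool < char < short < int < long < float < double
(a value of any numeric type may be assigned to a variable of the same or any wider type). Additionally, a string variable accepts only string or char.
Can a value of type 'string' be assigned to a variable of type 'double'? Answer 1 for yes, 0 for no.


Target variable type: double
Source value type: string
Rule: string cannot widen to any numeric type
Result: 0

0


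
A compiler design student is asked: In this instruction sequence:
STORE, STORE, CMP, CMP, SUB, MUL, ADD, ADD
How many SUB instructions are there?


Scanning instruction sequence for SUB:
  Position 1: STORE
  Position 2: STORE
  Position 3: CMP
  Position 4: CMP
  Position 5: SUB <- MATCH
  Position 6: MUL
  Position 7: ADD
  Position 8: ADD
Matches at positions: [5]
Total SUB count: 1

1


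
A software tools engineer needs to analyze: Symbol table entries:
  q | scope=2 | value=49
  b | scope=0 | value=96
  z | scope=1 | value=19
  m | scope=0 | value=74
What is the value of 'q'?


Searching symbol table for 'q':
  q | scope=2 | value=49 <- MATCH
  b | scope=0 | value=96
  z | scope=1 | value=19
  m | scope=0 | value=74
Found 'q' at scope 2 with value 49

49


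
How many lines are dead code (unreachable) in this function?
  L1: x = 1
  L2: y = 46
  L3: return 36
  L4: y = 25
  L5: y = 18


Analyzing control flow:
  L1: reachable (before return)
  L2: reachable (before return)
  L3: reachable (return statement)
  L4: DEAD (after return at L3)
  L5: DEAD (after return at L3)
Return at L3, total lines = 5
Dead lines: L4 through L5
Count: 2

2


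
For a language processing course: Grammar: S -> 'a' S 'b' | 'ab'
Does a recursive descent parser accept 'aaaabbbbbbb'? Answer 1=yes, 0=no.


Grammar accepts strings of the form a^n b^n (n >= 1)
Word: 'aaaabbbbbbb'
Counting: 4 a's and 7 b's
Check: 4 == 7? No
Mismatch: a-count != b-count
Rejected

0


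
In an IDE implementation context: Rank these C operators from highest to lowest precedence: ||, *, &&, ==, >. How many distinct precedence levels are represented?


Looking up precedence for each operator:
  || -> precedence 1
  * -> precedence 6
  && -> precedence 2
  == -> precedence 3
  > -> precedence 4
Sorted highest to lowest: *, >, ==, &&, ||
Distinct precedence values: [6, 4, 3, 2, 1]
Number of distinct levels: 5

5


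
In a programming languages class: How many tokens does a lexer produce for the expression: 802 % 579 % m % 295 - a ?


Scanning '802 % 579 % m % 295 - a'
Token 1: '802' -> integer_literal
Token 2: '%' -> operator
Token 3: '579' -> integer_literal
Token 4: '%' -> operator
Token 5: 'm' -> identifier
Token 6: '%' -> operator
Token 7: '295' -> integer_literal
Token 8: '-' -> operator
Token 9: 'a' -> identifier
Total tokens: 9

9


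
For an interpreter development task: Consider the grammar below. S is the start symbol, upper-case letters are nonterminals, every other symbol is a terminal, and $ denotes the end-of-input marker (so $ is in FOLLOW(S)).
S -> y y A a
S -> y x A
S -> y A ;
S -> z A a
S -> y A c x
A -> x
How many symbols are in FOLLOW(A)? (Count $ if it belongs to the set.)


S is the start symbol and does not occur in any rule body, so FOLLOW(S) = {$}.
Examining every occurrence of A in a rule body:
  S -> y y A a : A is followed by terminal 'a' -> add 'a'
  S -> y x A : A is at the right end -> add FOLLOW(S) = {$}
  S -> y A ; : A is followed by terminal ';' -> add ';'
  S -> z A a : A is followed by terminal 'a' -> add 'a' (already in the set)
  S -> y A c x : A is followed by terminal 'c' -> add 'c'
  A -> x : A does not occur in the body -> contributes nothing
FOLLOW(A) = {;, a, c, $}
Count: 4

4


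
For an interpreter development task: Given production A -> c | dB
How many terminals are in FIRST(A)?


Production: A -> c | dB
Examining each alternative for leading terminals:
  A -> c : first terminal = 'c'
  A -> dB : first terminal = 'd'
FIRST(A) = {c, d}
Count: 2

2


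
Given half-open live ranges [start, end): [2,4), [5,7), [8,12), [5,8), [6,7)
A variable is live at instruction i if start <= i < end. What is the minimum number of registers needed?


Live ranges:
  Var0: [2, 4)
  Var1: [5, 7)
  Var2: [8, 12)
  Var3: [5, 8)
  Var4: [6, 7)
Sweep-line events (position, delta, active):
  pos=2 start -> active=1
  pos=4 end -> active=0
  pos=5 start -> active=1
  pos=5 start -> active=2
  pos=6 start -> active=3
  pos=7 end -> active=2
  pos=7 end -> active=1
  pos=8 end -> active=0
  pos=8 start -> active=1
  pos=12 end -> active=0
Maximum simultaneous active: 3
Minimum registers needed: 3

3


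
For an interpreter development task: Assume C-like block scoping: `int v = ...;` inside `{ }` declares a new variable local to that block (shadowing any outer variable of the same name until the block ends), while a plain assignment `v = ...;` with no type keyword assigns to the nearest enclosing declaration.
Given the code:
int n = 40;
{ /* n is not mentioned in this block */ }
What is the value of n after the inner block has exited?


Analyzing scoping rules:
Outer scope: declares n = 40
Inner block: n is neither redeclared nor assigned -> unchanged
After the block -> 40
Result: 40

40


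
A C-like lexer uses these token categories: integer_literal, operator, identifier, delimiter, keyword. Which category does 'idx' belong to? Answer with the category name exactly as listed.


Token: 'idx'
Checking categories:
  identifier: YES
  integer_literal: no
  operator: no
  keyword: no
  delimiter: no
Category: identifier

identifier


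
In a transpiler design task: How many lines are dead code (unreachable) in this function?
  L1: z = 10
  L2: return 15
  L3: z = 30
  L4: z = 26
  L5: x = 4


Analyzing control flow:
  L1: reachable (before return)
  L2: reachable (return statement)
  L3: DEAD (after return at L2)
  L4: DEAD (after return at L2)
  L5: DEAD (after return at L2)
Return at L2, total lines = 5
Dead lines: L3 through L5
Count: 3

3


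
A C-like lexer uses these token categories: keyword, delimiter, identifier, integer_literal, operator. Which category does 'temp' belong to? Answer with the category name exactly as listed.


Token: 'temp'
Checking categories:
  identifier: YES
  integer_literal: no
  operator: no
  keyword: no
  delimiter: no
Category: identifier

identifier


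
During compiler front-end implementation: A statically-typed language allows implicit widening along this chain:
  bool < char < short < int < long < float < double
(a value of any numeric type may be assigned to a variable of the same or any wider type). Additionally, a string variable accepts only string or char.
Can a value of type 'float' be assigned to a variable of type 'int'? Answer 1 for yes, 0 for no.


Target variable type: int
Source value type: float
Numeric ranks: float=5, int=3
Widening allowed iff rank(source) <= rank(target): 5 <= 3? No
Result: 0

0


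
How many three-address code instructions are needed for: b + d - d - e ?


Expression: b + d - d - e
Generating three-address code (respecting * over +/- precedence):
  Instruction 1: t1 = b + d
  Instruction 2: t2 = t1 - d
  Instruction 3: t3 = t2 - e
Total instructions: 3

3


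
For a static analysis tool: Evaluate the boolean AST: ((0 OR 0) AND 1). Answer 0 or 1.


Step 1: Evaluate inner node
  0 OR 0 = 0
Step 2: Evaluate root node
  0 AND 1 = 0

0


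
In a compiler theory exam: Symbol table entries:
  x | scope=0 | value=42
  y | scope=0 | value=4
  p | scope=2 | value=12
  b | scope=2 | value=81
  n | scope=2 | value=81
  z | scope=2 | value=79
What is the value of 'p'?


Searching symbol table for 'p':
  x | scope=0 | value=42
  y | scope=0 | value=4
  p | scope=2 | value=12 <- MATCH
  b | scope=2 | value=81
  n | scope=2 | value=81
  z | scope=2 | value=79
Found 'p' at scope 2 with value 12

12


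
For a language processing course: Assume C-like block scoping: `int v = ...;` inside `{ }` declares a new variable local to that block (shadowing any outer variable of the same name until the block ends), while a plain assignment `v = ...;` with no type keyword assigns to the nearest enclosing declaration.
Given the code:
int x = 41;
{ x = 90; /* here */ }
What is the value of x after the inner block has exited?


Analyzing scoping rules:
Outer scope: declares x = 41
Inner block: 'x = 90;' has no type keyword, so it is an assignment to the outer x (no shadowing)
The assignment changed the outer variable itself, so the new value persists after the block -> 90
Result: 90

90


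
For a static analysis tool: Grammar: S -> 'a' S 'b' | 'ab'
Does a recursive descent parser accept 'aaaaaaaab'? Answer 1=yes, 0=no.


Grammar accepts strings of the form a^n b^n (n >= 1)
Word: 'aaaaaaaab'
Counting: 8 a's and 1 b's
Check: 8 == 1? No
Mismatch: a-count != b-count
Rejected

0


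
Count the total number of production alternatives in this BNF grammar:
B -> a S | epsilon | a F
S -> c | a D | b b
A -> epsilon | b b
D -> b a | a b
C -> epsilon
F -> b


Counting alternatives per rule:
  B: 3 alternative(s)
  S: 3 alternative(s)
  A: 2 alternative(s)
  D: 2 alternative(s)
  C: 1 alternative(s)
  F: 1 alternative(s)
Sum: 3 + 3 + 2 + 2 + 1 + 1 = 12

12


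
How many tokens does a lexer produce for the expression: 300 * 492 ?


Scanning '300 * 492'
Token 1: '300' -> integer_literal
Token 2: '*' -> operator
Token 3: '492' -> integer_literal
Total tokens: 3

3


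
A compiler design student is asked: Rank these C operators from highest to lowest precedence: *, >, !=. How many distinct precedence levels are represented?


Looking up precedence for each operator:
  * -> precedence 6
  > -> precedence 4
  != -> precedence 3
Sorted highest to lowest: *, >, !=
Distinct precedence values: [6, 4, 3]
Number of distinct levels: 3

3


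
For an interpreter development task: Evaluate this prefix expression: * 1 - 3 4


Parsing prefix expression: * 1 - 3 4
Step 1: Innermost operation '- 3 4'
  3 - 4 = -1
Step 2: Outer operation '* 1 [-1]'
  1 * -1 = -1

-1


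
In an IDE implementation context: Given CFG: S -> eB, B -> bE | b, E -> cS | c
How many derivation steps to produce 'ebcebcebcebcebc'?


Grammar: S -> eB, B -> bE | b, E -> cS | c
Deriving 'ebcebcebcebcebc':
Step 1: S -> eB => eB
Step 2: B -> bE => ebE
Step 3: E -> cS => ebcS
Step 4: S -> eB => ebceB
Step 5: B -> bE => ebcebE
Step 6: E -> cS => ebcebcS
Step 7: S -> eB => ebcebceB
Step 8: B -> bE => ebcebcebE
Step 9: E -> cS => ebcebcebcS
Step 10: S -> eB => ebcebcebceB
Step 11: B -> bE => ebcebcebcebE
Step 12: E -> cS => ebcebcebcebcS
Step 13: S -> eB => ebcebcebcebceB
Step 14: B -> bE => ebcebcebcebcebE
Step 15: E -> c => ebcebcebcebcebc
Total derivation steps: 15

15


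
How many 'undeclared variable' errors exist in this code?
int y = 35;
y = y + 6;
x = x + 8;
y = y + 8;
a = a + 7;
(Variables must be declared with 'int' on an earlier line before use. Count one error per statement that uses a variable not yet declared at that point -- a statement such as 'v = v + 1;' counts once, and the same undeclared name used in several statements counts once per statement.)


Scanning code line by line:
  Line 1: declare 'y' -> declared = ['y']
  Line 2: use 'y' -> OK (declared)
  Line 3: use 'x' -> ERROR (undeclared)
  Line 4: use 'y' -> OK (declared)
  Line 5: use 'a' -> ERROR (undeclared)
Total undeclared variable errors: 2

2


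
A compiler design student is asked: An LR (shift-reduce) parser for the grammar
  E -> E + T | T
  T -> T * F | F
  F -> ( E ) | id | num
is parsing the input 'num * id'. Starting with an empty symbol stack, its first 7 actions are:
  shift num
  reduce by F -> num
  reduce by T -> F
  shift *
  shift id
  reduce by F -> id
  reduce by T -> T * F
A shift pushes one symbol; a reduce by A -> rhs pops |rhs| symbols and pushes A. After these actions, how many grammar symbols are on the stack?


Tracking the symbol stack through each action:
  Action 1: shift 'num' : push -> stack = [num] (size 1)
  Action 2: reduce by F -> num : pop 1, push F -> stack = [F] (size 1)
  Action 3: reduce by T -> F : pop 1, push T -> stack = [T] (size 1)
  Action 4: shift '*' : push -> stack = [T, *] (size 2)
  Action 5: shift 'id' : push -> stack = [T, *, id] (size 3)
  Action 6: reduce by F -> id : pop 1, push F -> stack = [T, *, F] (size 3)
  Action 7: reduce by T -> T * F : pop 3, push T -> stack = [T] (size 1)
Final stack size: 1

1


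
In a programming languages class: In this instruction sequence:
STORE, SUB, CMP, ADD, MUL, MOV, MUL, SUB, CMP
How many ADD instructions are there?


Scanning instruction sequence for ADD:
  Position 1: STORE
  Position 2: SUB
  Position 3: CMP
  Position 4: ADD <- MATCH
  Position 5: MUL
  Position 6: MOV
  Position 7: MUL
  Position 8: SUB
  Position 9: CMP
Matches at positions: [4]
Total ADD count: 1

1


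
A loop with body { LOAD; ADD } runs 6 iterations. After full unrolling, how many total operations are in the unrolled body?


Loop body operations: LOAD, ADD (2 ops per iteration)
Unrolling 6 iterations:
  Iteration 1: LOAD, ADD (2 ops)
  Iteration 2: LOAD, ADD (2 ops)
  Iteration 3: LOAD, ADD (2 ops)
  Iteration 4: LOAD, ADD (2 ops)
  Iteration 5: LOAD, ADD (2 ops)
  Iteration 6: LOAD, ADD (2 ops)
Total: 6 iterations * 2 ops/iter = 12 operations

12


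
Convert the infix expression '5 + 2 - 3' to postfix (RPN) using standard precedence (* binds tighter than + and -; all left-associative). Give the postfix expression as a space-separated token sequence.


Applying the shunting-yard algorithm:
  Operand 5 -> output
  Push '+' onto operator stack -> op-stack: [+]
  Operand 2 -> output
  See '-' (prec 1); top '+' (prec 1) >= it -> pop '+' to output
  Push '-' onto operator stack -> op-stack: [-]
  Operand 3 -> output
  End of input: pop '-' to output
Postfix result: 5 2 + 3 -

5 2 + 3 -


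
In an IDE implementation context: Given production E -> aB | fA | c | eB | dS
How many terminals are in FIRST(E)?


Production: E -> aB | fA | c | eB | dS
Examining each alternative for leading terminals:
  E -> aB : first terminal = 'a'
  E -> fA : first terminal = 'f'
  E -> c : first terminal = 'c'
  E -> eB : first terminal = 'e'
  E -> dS : first terminal = 'd'
FIRST(E) = {a, c, d, e, f}
Count: 5

5
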